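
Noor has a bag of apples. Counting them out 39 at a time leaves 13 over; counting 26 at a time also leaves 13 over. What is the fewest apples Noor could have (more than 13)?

N − 13 must be a common multiple of 39 and 26.
39 = 3 × 13
26 = 2 × 13
LCM(39, 26) = 2 × 3 × 13 = 78.
Smallest N > 13 is LCM + 13 = 78 + 13 = 91.

91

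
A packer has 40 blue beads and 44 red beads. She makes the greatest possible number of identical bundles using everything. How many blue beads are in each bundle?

Number of bundles = gcd(40, 44).
40 = 2^3 × 5
44 = 2^2 × 11
gcd(40, 44) = 2^2 = 4.
blue beads per bundle = 40 / 4 = 10.

10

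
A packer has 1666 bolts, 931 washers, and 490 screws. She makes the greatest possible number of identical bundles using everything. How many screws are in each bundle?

Number of bundles = gcd(1666, 931, 490).
1666 = 2 × 7^2 × 17
931 = 7^2 × 19
490 = 2 × 5 × 7^2
gcd(1666, 931, 490) = 7^2 = 49.
screws per bundle = 490 / 49 = 10.

10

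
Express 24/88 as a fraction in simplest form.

3/11

24 = 2^3 × 3
88 = 2^3 × 11
gcd(24, 88) = 2^3 = 8.
Divide numerator and denominator by 8: 24/88 = 3/11.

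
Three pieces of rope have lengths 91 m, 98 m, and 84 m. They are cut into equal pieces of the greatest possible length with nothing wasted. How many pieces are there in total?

39

Piece length = gcd(91, 98, 84).
91 = 7 × 13
98 = 2 × 7^2
84 = 2^2 × 3 × 7
gcd(91, 98, 84) = 7.
Total pieces = 91/7 + 98/7 + 84/7 = 13 + 14 + 12 = 39.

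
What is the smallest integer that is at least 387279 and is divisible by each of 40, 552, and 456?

The integer must be a common multiple of 40, 552, and 456, so a multiple of their LCM.
40 = 2^3 × 5
552 = 2^3 × 3 × 23
456 = 2^3 × 3 × 19
LCM(40, 552, 456) = 2^3 × 3 × 5 × 19 × 23 = 52440.
Smallest multiple of 52440 that is ≥ 387279: ⌈387279/52440⌉ × 52440 = 8 × 52440 = 419520.

419520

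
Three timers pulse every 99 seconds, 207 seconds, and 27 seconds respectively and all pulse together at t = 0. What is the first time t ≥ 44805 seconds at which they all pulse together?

Joint pulses occur at multiples of LCM(99, 207, 27).
99 = 3^2 × 11
207 = 3^2 × 23
27 = 3^3
LCM(99, 207, 27) = 3^3 × 11 × 23 = 6831.
Smallest multiple of 6831 that is ≥ 44805: ⌈44805/6831⌉ × 6831 = 7 × 6831 = 47817.

47817 seconds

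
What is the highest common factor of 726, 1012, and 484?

726 = 2 × 3 × 11^2
1012 = 2^2 × 11 × 23
484 = 2^2 × 11^2
gcd(726, 1012, 484) = 2 × 11 = 22.

22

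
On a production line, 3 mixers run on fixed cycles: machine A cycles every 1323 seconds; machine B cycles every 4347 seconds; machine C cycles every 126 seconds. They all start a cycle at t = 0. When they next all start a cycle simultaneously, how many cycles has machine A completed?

All finish a whole number of cycles simultaneously at t = LCM of the periods.
1323 = 3^3 × 7^2
4347 = 3^3 × 7 × 23
126 = 2 × 3^2 × 7
LCM(1323, 4347, 126) = 2 × 3^3 × 7^2 × 23 = 60858.
Cycles for period 1323: 60858 / 1323 = 46.

46 cycles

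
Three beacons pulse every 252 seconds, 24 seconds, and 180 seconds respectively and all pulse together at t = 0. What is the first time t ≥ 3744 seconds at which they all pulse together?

5040 seconds

Joint pulses occur at multiples of LCM(252, 24, 180).
252 = 2^2 × 3^2 × 7
24 = 2^3 × 3
180 = 2^2 × 3^2 × 5
LCM(252, 24, 180) = 2^3 × 3^2 × 5 × 7 = 2520.
Smallest multiple of 2520 that is ≥ 3744: ⌈3744/2520⌉ × 2520 = 2 × 2520 = 5040.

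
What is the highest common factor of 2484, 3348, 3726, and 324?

2484 = 2^2 × 3^3 × 23
3348 = 2^2 × 3^3 × 31
3726 = 2 × 3^4 × 23
324 = 2^2 × 3^4
gcd(2484, 3348, 3726, 324) = 2 × 3^3 = 54.

54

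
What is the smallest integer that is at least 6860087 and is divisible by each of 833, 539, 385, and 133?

The integer must be a common multiple of 833, 539, 385, and 133, so a multiple of their LCM.
833 = 7^2 × 17
539 = 7^2 × 11
385 = 5 × 7 × 11
133 = 7 × 19
LCM(833, 539, 385, 133) = 5 × 7^2 × 11 × 17 × 19 = 870485.
Smallest multiple of 870485 that is ≥ 6860087: ⌈6860087/870485⌉ × 870485 = 8 × 870485 = 6963880.

6963880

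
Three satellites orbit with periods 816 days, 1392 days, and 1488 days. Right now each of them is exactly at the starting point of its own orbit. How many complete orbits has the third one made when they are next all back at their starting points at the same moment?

The first common completion time is the LCM of the periods.
816 = 2^4 × 3 × 17
1392 = 2^4 × 3 × 29
1488 = 2^4 × 3 × 31
LCM(816, 1392, 1488) = 2^4 × 3 × 17 × 29 × 31 = 733584.
Orbits for period 1488: 733584 / 1488 = 493.

493 orbits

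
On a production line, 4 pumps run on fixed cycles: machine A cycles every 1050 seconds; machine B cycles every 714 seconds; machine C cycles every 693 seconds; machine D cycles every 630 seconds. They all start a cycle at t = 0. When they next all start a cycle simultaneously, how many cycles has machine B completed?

825 cycles

All finish a whole number of cycles simultaneously at t = LCM of the periods.
1050 = 2 × 3 × 5^2 × 7
714 = 2 × 3 × 7 × 17
693 = 3^2 × 7 × 11
630 = 2 × 3^2 × 5 × 7
LCM(1050, 714, 693, 630) = 2 × 3^2 × 5^2 × 7 × 11 × 17 = 589050.
Cycles for period 714: 589050 / 714 = 825.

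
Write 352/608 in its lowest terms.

352 = 2^5 × 11
608 = 2^5 × 19
gcd(352, 608) = 2^5 = 32.
Divide numerator and denominator by 32: 352/608 = 11/19.

11/19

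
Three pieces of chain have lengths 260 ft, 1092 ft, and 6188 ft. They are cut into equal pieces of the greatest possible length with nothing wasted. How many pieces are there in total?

Piece length = gcd(260, 1092, 6188).
260 = 2^2 × 5 × 13
1092 = 2^2 × 3 × 7 × 13
6188 = 2^2 × 7 × 13 × 17
gcd(260, 1092, 6188) = 2^2 × 13 = 52.
Total pieces = 260/52 + 1092/52 + 6188/52 = 5 + 21 + 119 = 145.

145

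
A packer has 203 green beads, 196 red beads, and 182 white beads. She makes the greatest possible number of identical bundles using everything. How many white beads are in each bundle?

Number of bundles = gcd(203, 196, 182).
203 = 7 × 29
196 = 2^2 × 7^2
182 = 2 × 7 × 13
gcd(203, 196, 182) = 7.
white beads per bundle = 182 / 7 = 26.

26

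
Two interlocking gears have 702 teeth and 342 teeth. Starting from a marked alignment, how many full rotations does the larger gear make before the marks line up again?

All finish a whole number of cycles simultaneously at t = LCM of the periods.
702 = 2 × 3^3 × 13
342 = 2 × 3^2 × 19
LCM(702, 342) = 2 × 3^3 × 13 × 19 = 13338.
Rotations for period 702: 13338 / 702 = 19.

19 rotations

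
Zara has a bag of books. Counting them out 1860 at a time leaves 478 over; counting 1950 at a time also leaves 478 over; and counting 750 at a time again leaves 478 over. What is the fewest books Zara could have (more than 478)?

604978

N − 478 must be a common multiple of 1860, 1950, and 750.
1860 = 2^2 × 3 × 5 × 31
1950 = 2 × 3 × 5^2 × 13
750 = 2 × 3 × 5^3
LCM(1860, 1950, 750) = 2^2 × 3 × 5^3 × 13 × 31 = 604500.
Smallest N > 478 is LCM + 478 = 604500 + 478 = 604978.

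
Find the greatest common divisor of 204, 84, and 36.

12

204 = 2^2 × 3 × 17
84 = 2^2 × 3 × 7
36 = 2^2 × 3^2
gcd(204, 84, 36) = 2^2 × 3 = 12.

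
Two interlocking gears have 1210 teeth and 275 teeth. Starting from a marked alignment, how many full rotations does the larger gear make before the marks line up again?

They are all back at their starting positions together after one LCM of the periods.
1210 = 2 × 5 × 11^2
275 = 5^2 × 11
LCM(1210, 275) = 2 × 5^2 × 11^2 = 6050.
Rotations for period 1210: 6050 / 1210 = 5.

5 rotations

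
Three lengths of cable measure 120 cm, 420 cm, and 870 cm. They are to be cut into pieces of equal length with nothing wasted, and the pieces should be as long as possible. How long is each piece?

The greatest length dividing all of 120, 420, and 870 is their gcd.
120 = 2^3 × 3 × 5
420 = 2^2 × 3 × 5 × 7
870 = 2 × 3 × 5 × 29
gcd(120, 420, 870) = 2 × 3 × 5 = 30.

30 cm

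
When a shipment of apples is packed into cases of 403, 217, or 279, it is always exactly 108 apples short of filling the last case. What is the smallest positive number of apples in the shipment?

25281

Being 108 short of a full case of size k means N ≡ −108 (mod k), i.e. N + 108 is a multiple of each size.
403 = 13 × 31
217 = 7 × 31
279 = 3^2 × 31
LCM(403, 217, 279) = 3^2 × 7 × 13 × 31 = 25389.
Smallest positive N is 25389 − 108 = 25281.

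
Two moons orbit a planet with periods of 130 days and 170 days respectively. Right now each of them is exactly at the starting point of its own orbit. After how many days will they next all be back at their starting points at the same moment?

2210 days

We need the least common multiple of the intervals.
130 = 2 × 5 × 13
170 = 2 × 5 × 17
LCM(130, 170) = 2 × 5 × 13 × 17 = 2210.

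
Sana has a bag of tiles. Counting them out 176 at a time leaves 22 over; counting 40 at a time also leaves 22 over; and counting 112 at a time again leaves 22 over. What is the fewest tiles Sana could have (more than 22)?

N − 22 must be a common multiple of 176, 40, and 112.
176 = 2^4 × 11
40 = 2^3 × 5
112 = 2^4 × 7
LCM(176, 40, 112) = 2^4 × 5 × 7 × 11 = 6160.
Smallest N > 22 is LCM + 22 = 6160 + 22 = 6182.

6182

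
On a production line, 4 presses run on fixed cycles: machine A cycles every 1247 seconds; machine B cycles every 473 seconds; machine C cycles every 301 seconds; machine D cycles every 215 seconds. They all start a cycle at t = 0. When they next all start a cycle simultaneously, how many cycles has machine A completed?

They are all back at their starting positions together after one LCM of the periods.
1247 = 29 × 43
473 = 11 × 43
301 = 7 × 43
215 = 5 × 43
LCM(1247, 473, 301, 215) = 5 × 7 × 11 × 29 × 43 = 480095.
Cycles for period 1247: 480095 / 1247 = 385.

385 cycles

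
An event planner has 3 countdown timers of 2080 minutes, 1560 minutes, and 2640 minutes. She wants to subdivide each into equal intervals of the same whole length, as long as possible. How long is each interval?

40 minutes

The interval must divide each timer length; the longest such is the gcd.
2080 = 2^5 × 5 × 13
1560 = 2^3 × 3 × 5 × 13
2640 = 2^4 × 3 × 5 × 11
gcd(2080, 1560, 2640) = 2^3 × 5 = 40.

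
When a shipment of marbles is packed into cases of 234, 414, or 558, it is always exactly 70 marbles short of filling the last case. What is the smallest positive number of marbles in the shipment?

Being 70 short of a full case of size k means N ≡ −70 (mod k), i.e. N + 70 is a multiple of each size.
234 = 2 × 3^2 × 13
414 = 2 × 3^2 × 23
558 = 2 × 3^2 × 31
LCM(234, 414, 558) = 2 × 3^2 × 13 × 23 × 31 = 166842.
Smallest positive N is 166842 − 70 = 166772.

166772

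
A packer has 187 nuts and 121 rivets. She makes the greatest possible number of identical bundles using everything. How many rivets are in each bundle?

11

Number of bundles = gcd(187, 121).
187 = 11 × 17
121 = 11^2
gcd(187, 121) = 11.
rivets per bundle = 121 / 11 = 11.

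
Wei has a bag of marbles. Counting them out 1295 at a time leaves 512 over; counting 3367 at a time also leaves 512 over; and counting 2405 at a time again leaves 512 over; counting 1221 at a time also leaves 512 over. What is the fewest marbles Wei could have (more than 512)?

556067

N − 512 must be a common multiple of 1295, 3367, 2405, and 1221.
1295 = 5 × 7 × 37
3367 = 7 × 13 × 37
2405 = 5 × 13 × 37
1221 = 3 × 11 × 37
LCM(1295, 3367, 2405, 1221) = 3 × 5 × 7 × 11 × 13 × 37 = 555555.
Smallest N > 512 is LCM + 512 = 555555 + 512 = 556067.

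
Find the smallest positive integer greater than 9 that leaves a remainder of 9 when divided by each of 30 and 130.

N − 9 must be a common multiple of 30 and 130.
30 = 2 × 3 × 5
130 = 2 × 5 × 13
LCM(30, 130) = 2 × 3 × 5 × 13 = 390.
Smallest N > 9 is LCM + 9 = 390 + 9 = 399.

399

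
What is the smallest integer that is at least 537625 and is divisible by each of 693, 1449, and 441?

The integer must be a common multiple of 693, 1449, and 441, so a multiple of their LCM.
693 = 3^2 × 7 × 11
1449 = 3^2 × 7 × 23
441 = 3^2 × 7^2
LCM(693, 1449, 441) = 3^2 × 7^2 × 11 × 23 = 111573.
Smallest multiple of 111573 that is ≥ 537625: ⌈537625/111573⌉ × 111573 = 5 × 111573 = 557865.

557865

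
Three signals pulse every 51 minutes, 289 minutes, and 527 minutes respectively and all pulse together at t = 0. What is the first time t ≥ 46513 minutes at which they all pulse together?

53754 minutes

Joint pulses occur at multiples of LCM(51, 289, 527).
51 = 3 × 17
289 = 17^2
527 = 17 × 31
LCM(51, 289, 527) = 3 × 17^2 × 31 = 26877.
Smallest multiple of 26877 that is ≥ 46513: ⌈46513/26877⌉ × 26877 = 2 × 26877 = 53754.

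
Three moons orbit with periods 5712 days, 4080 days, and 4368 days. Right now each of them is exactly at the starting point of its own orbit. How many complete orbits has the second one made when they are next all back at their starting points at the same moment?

The first common completion time is the LCM of the periods.
5712 = 2^4 × 3 × 7 × 17
4080 = 2^4 × 3 × 5 × 17
4368 = 2^4 × 3 × 7 × 13
LCM(5712, 4080, 4368) = 2^4 × 3 × 5 × 7 × 13 × 17 = 371280.
Orbits for period 4080: 371280 / 4080 = 91.

91 orbits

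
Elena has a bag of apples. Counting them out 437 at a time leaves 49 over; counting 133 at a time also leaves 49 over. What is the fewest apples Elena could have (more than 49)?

N − 49 must be a common multiple of 437 and 133.
437 = 19 × 23
133 = 7 × 19
LCM(437, 133) = 7 × 19 × 23 = 3059.
Smallest N > 49 is LCM + 49 = 3059 + 49 = 3108.

3108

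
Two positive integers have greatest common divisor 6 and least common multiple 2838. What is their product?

17028

For any two positive integers, gcd × lcm = product = 6 × 2838 = 17028.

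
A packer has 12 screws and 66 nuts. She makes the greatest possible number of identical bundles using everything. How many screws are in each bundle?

Number of bundles = gcd(12, 66).
12 = 2^2 × 3
66 = 2 × 3 × 11
gcd(12, 66) = 2 × 3 = 6.
screws per bundle = 12 / 6 = 2.

2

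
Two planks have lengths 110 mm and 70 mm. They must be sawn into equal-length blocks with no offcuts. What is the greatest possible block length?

10 mm

This is the greatest common divisor of 110 and 70.
110 = 2 × 5 × 11
70 = 2 × 5 × 7
gcd(110, 70) = 2 × 5 = 10.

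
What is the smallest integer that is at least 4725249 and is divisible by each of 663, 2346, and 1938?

5215158

The integer must be a common multiple of 663, 2346, and 1938, so a multiple of their LCM.
663 = 3 × 13 × 17
2346 = 2 × 3 × 17 × 23
1938 = 2 × 3 × 17 × 19
LCM(663, 2346, 1938) = 2 × 3 × 13 × 17 × 19 × 23 = 579462.
Smallest multiple of 579462 that is ≥ 4725249: ⌈4725249/579462⌉ × 579462 = 9 × 579462 = 5215158.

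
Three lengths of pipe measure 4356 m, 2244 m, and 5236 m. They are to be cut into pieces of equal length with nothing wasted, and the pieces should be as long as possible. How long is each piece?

The greatest length dividing all of 4356, 2244, and 5236 is their gcd.
4356 = 2^2 × 3^2 × 11^2
2244 = 2^2 × 3 × 11 × 17
5236 = 2^2 × 7 × 11 × 17
gcd(4356, 2244, 5236) = 2^2 × 11 = 44.

44 m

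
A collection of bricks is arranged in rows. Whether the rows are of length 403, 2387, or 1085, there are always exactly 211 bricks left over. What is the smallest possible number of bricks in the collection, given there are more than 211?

N − 211 must be a common multiple of 403, 2387, and 1085.
403 = 13 × 31
2387 = 7 × 11 × 31
1085 = 5 × 7 × 31
LCM(403, 2387, 1085) = 5 × 7 × 11 × 13 × 31 = 155155.
Smallest N > 211 is LCM + 211 = 155155 + 211 = 155366.

155366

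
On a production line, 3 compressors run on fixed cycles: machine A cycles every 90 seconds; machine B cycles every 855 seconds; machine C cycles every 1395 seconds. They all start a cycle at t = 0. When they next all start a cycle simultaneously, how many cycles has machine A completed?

They are all back at their starting positions together after one LCM of the periods.
90 = 2 × 3^2 × 5
855 = 3^2 × 5 × 19
1395 = 3^2 × 5 × 31
LCM(90, 855, 1395) = 2 × 3^2 × 5 × 19 × 31 = 53010.
Cycles for period 90: 53010 / 90 = 589.

589 cycles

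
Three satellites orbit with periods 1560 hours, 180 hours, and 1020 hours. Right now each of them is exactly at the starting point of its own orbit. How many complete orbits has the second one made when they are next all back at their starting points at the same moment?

The first common completion time is the LCM of the periods.
1560 = 2^3 × 3 × 5 × 13
180 = 2^2 × 3^2 × 5
1020 = 2^2 × 3 × 5 × 17
LCM(1560, 180, 1020) = 2^3 × 3^2 × 5 × 13 × 17 = 79560.
Orbits for period 180: 79560 / 180 = 442.

442 orbits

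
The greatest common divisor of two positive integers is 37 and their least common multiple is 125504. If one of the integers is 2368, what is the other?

For two integers, gcd × lcm = product, so the other is (37 × 125504) / 2368 = 4643648 / 2368 = 1961.

1961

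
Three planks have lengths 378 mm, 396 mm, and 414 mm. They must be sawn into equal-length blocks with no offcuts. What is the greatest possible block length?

The block length must divide every plank, so the greatest is gcd(378, 396, 414).
378 = 2 × 3^3 × 7
396 = 2^2 × 3^2 × 11
414 = 2 × 3^2 × 23
gcd(378, 396, 414) = 2 × 3^2 = 18.

18 mm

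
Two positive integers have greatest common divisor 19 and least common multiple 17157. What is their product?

325983

For any two positive integers, gcd × lcm = product = 19 × 17157 = 325983.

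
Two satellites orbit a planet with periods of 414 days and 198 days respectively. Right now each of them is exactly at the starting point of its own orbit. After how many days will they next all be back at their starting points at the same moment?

We need the least common multiple of the intervals.
414 = 2 × 3^2 × 23
198 = 2 × 3^2 × 11
LCM(414, 198) = 2 × 3^2 × 11 × 23 = 4554.

4554 days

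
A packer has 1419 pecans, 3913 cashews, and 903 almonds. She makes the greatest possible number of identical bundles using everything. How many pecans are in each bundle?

Number of bundles = gcd(1419, 3913, 903).
1419 = 3 × 11 × 43
3913 = 7 × 13 × 43
903 = 3 × 7 × 43
gcd(1419, 3913, 903) = 43.
pecans per bundle = 1419 / 43 = 33.

33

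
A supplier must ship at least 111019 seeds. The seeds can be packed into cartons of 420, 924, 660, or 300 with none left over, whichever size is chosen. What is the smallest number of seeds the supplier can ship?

115500

The number of seeds must be a common multiple of 420, 924, 660, and 300, so a multiple of their LCM.
420 = 2^2 × 3 × 5 × 7
924 = 2^2 × 3 × 7 × 11
660 = 2^2 × 3 × 5 × 11
300 = 2^2 × 3 × 5^2
LCM(420, 924, 660, 300) = 2^2 × 3 × 5^2 × 7 × 11 = 23100.
Smallest multiple of 23100 that is ≥ 111019: ⌈111019/23100⌉ × 23100 = 5 × 23100 = 115500.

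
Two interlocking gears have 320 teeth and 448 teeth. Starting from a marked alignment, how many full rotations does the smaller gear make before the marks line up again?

The first common completion time is the LCM of the periods.
320 = 2^6 × 5
448 = 2^6 × 7
LCM(320, 448) = 2^6 × 5 × 7 = 2240.
Rotations for period 320: 2240 / 320 = 7.

7 rotations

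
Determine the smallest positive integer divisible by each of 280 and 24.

280 = 2^3 × 5 × 7
24 = 2^3 × 3
LCM(280, 24) = 2^3 × 3 × 5 × 7 = 840.

840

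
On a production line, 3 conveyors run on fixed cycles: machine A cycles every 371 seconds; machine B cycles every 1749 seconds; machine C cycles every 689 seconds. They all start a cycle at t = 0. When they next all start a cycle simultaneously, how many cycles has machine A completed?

429 cycles

All finish a whole number of cycles simultaneously at t = LCM of the periods.
371 = 7 × 53
1749 = 3 × 11 × 53
689 = 13 × 53
LCM(371, 1749, 689) = 3 × 7 × 11 × 13 × 53 = 159159.
Cycles for period 371: 159159 / 371 = 429.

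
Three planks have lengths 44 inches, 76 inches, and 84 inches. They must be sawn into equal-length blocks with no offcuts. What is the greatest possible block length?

This is the greatest common divisor of 44, 76, and 84.
44 = 2^2 × 11
76 = 2^2 × 19
84 = 2^2 × 3 × 7
gcd(44, 76, 84) = 2^2 = 4.

4 inches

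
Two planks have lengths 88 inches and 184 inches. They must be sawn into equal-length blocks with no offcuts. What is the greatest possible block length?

The block length must divide every plank, so the greatest is gcd(88, 184).
88 = 2^3 × 11
184 = 2^3 × 23
gcd(88, 184) = 2^3 = 8.

8 inches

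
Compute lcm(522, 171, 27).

29754

522 = 2 × 3^2 × 29
171 = 3^2 × 19
27 = 3^3
LCM(522, 171, 27) = 2 × 3^3 × 19 × 29 = 29754.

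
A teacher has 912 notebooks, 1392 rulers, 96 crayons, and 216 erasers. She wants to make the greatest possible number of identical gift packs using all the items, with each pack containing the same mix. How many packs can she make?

The pack count must divide each quantity, so the greatest is gcd(912, 1392, 96, 216).
912 = 2^4 × 3 × 19
1392 = 2^4 × 3 × 29
96 = 2^5 × 3
216 = 2^3 × 3^3
gcd(912, 1392, 96, 216) = 2^3 × 3 = 24.

24 packs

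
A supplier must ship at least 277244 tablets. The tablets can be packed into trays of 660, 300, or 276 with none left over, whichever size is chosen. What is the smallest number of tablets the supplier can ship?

The number of tablets must be a common multiple of 660, 300, and 276, so a multiple of their LCM.
660 = 2^2 × 3 × 5 × 11
300 = 2^2 × 3 × 5^2
276 = 2^2 × 3 × 23
LCM(660, 300, 276) = 2^2 × 3 × 5^2 × 11 × 23 = 75900.
Smallest multiple of 75900 that is ≥ 277244: ⌈277244/75900⌉ × 75900 = 4 × 75900 = 303600.

303600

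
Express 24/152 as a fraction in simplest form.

3/19

24 = 2^3 × 3
152 = 2^3 × 19
gcd(24, 152) = 2^3 = 8.
Divide numerator and denominator by 8: 24/152 = 3/19.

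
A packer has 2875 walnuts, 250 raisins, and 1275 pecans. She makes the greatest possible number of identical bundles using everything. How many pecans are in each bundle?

51

Number of bundles = gcd(2875, 250, 1275).
2875 = 5^3 × 23
250 = 2 × 5^3
1275 = 3 × 5^2 × 17
gcd(2875, 250, 1275) = 5^2 = 25.
pecans per bundle = 1275 / 25 = 51.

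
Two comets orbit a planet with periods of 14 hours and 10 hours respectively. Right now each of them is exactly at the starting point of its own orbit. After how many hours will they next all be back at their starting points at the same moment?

They coincide at every common multiple of the periods; the first is the LCM.
14 = 2 × 7
10 = 2 × 5
LCM(14, 10) = 2 × 5 × 7 = 70.

70 hours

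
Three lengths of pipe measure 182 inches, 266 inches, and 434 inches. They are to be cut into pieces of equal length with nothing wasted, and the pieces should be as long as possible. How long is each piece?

The greatest length dividing all of 182, 266, and 434 is their gcd.
182 = 2 × 7 × 13
266 = 2 × 7 × 19
434 = 2 × 7 × 31
gcd(182, 266, 434) = 2 × 7 = 14.

14 inches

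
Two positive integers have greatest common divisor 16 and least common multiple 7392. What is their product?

For any two positive integers, gcd × lcm = product = 16 × 7392 = 118272.

118272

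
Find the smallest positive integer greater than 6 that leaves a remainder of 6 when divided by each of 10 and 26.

136

N − 6 must be a common multiple of 10 and 26.
10 = 2 × 5
26 = 2 × 13
LCM(10, 26) = 2 × 5 × 13 = 130.
Smallest N > 6 is LCM + 6 = 130 + 6 = 136.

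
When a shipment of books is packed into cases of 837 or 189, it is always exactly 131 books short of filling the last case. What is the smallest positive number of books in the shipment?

Being 131 short of a full case of size k means N ≡ −131 (mod k), i.e. N + 131 is a multiple of each size.
837 = 3^3 × 31
189 = 3^3 × 7
LCM(837, 189) = 3^3 × 7 × 31 = 5859.
Smallest positive N is 5859 − 131 = 5728.

5728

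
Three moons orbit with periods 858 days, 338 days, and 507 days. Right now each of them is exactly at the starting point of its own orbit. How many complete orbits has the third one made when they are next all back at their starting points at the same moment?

22 orbits

They are all back at their starting positions together after one LCM of the periods.
858 = 2 × 3 × 11 × 13
338 = 2 × 13^2
507 = 3 × 13^2
LCM(858, 338, 507) = 2 × 3 × 11 × 13^2 = 11154.
Orbits for period 507: 11154 / 507 = 22.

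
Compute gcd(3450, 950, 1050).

3450 = 2 × 3 × 5^2 × 23
950 = 2 × 5^2 × 19
1050 = 2 × 3 × 5^2 × 7
gcd(3450, 950, 1050) = 2 × 5^2 = 50.

50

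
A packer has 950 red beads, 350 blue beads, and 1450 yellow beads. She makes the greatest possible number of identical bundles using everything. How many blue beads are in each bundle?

7

Number of bundles = gcd(950, 350, 1450).
950 = 2 × 5^2 × 19
350 = 2 × 5^2 × 7
1450 = 2 × 5^2 × 29
gcd(950, 350, 1450) = 2 × 5^2 = 50.
blue beads per bundle = 350 / 50 = 7.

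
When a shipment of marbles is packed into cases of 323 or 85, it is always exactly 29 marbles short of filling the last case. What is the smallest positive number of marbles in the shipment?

1586

Being 29 short of a full case of size k means N ≡ −29 (mod k), i.e. N + 29 is a multiple of each size.
323 = 17 × 19
85 = 5 × 17
LCM(323, 85) = 5 × 17 × 19 = 1615.
Smallest positive N is 1615 − 29 = 1586.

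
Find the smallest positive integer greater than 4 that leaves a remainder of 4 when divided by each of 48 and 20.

N − 4 must be a common multiple of 48 and 20.
48 = 2^4 × 3
20 = 2^2 × 5
LCM(48, 20) = 2^4 × 3 × 5 = 240.
Smallest N > 4 is LCM + 4 = 240 + 4 = 244.

244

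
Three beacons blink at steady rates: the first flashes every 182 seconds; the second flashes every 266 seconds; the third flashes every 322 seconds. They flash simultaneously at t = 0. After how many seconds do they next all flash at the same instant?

They coincide at every common multiple of the periods; the first is the LCM.
182 = 2 × 7 × 13
266 = 2 × 7 × 19
322 = 2 × 7 × 23
LCM(182, 266, 322) = 2 × 7 × 13 × 19 × 23 = 79534.

79534 seconds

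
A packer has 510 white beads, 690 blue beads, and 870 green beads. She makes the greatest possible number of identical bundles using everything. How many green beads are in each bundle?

Number of bundles = gcd(510, 690, 870).
510 = 2 × 3 × 5 × 17
690 = 2 × 3 × 5 × 23
870 = 2 × 3 × 5 × 29
gcd(510, 690, 870) = 2 × 3 × 5 = 30.
green beads per bundle = 870 / 30 = 29.

29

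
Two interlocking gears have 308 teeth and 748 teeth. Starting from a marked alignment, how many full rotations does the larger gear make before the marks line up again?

7 rotations

They are all back at their starting positions together after one LCM of the periods.
308 = 2^2 × 7 × 11
748 = 2^2 × 11 × 17
LCM(308, 748) = 2^2 × 7 × 11 × 17 = 5236.
Rotations for period 748: 5236 / 748 = 7.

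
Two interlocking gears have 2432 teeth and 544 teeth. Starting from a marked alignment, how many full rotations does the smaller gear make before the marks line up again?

They are all back at their starting positions together after one LCM of the periods.
2432 = 2^7 × 19
544 = 2^5 × 17
LCM(2432, 544) = 2^7 × 17 × 19 = 41344.
Rotations for period 544: 41344 / 544 = 76.

76 rotations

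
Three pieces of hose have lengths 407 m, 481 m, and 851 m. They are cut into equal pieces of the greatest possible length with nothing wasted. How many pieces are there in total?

Piece length = gcd(407, 481, 851).
407 = 11 × 37
481 = 13 × 37
851 = 23 × 37
gcd(407, 481, 851) = 37.
Total pieces = 407/37 + 481/37 + 851/37 = 11 + 13 + 23 = 47.

47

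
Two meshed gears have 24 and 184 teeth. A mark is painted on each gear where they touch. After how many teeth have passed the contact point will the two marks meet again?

They coincide at every common multiple of the periods; the first is the LCM.
24 = 2^3 × 3
184 = 2^3 × 23
LCM(24, 184) = 2^3 × 3 × 23 = 552.

552 teeth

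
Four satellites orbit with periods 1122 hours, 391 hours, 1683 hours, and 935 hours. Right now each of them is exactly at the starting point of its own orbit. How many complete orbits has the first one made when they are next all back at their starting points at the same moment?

They are all back at their starting positions together after one LCM of the periods.
1122 = 2 × 3 × 11 × 17
391 = 17 × 23
1683 = 3^2 × 11 × 17
935 = 5 × 11 × 17
LCM(1122, 391, 1683, 935) = 2 × 3^2 × 5 × 11 × 17 × 23 = 387090.
Orbits for period 1122: 387090 / 1122 = 345.

345 orbits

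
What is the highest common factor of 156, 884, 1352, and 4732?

156 = 2^2 × 3 × 13
884 = 2^2 × 13 × 17
1352 = 2^3 × 13^2
4732 = 2^2 × 7 × 13^2
gcd(156, 884, 1352, 4732) = 2^2 × 13 = 52.

52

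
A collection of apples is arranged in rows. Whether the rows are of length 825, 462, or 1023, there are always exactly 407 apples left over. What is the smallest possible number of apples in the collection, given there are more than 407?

N − 407 must be a common multiple of 825, 462, and 1023.
825 = 3 × 5^2 × 11
462 = 2 × 3 × 7 × 11
1023 = 3 × 11 × 31
LCM(825, 462, 1023) = 2 × 3 × 5^2 × 7 × 11 × 31 = 358050.
Smallest N > 407 is LCM + 407 = 358050 + 407 = 358457.

358457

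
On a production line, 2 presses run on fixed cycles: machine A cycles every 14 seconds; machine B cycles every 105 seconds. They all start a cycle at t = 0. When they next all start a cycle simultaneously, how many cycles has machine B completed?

The first common completion time is the LCM of the periods.
14 = 2 × 7
105 = 3 × 5 × 7
LCM(14, 105) = 2 × 3 × 5 × 7 = 210.
Cycles for period 105: 210 / 105 = 2.

2 cycles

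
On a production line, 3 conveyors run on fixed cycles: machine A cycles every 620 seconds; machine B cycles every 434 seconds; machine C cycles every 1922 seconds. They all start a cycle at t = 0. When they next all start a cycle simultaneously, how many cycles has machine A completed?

217 cycles

They are all back at their starting positions together after one LCM of the periods.
620 = 2^2 × 5 × 31
434 = 2 × 7 × 31
1922 = 2 × 31^2
LCM(620, 434, 1922) = 2^2 × 5 × 7 × 31^2 = 134540.
Cycles for period 620: 134540 / 620 = 217.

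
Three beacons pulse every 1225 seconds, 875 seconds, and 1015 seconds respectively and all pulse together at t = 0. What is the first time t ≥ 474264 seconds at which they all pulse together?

532875 seconds

Joint pulses occur at multiples of LCM(1225, 875, 1015).
1225 = 5^2 × 7^2
875 = 5^3 × 7
1015 = 5 × 7 × 29
LCM(1225, 875, 1015) = 5^3 × 7^2 × 29 = 177625.
Smallest multiple of 177625 that is ≥ 474264: ⌈474264/177625⌉ × 177625 = 3 × 177625 = 532875.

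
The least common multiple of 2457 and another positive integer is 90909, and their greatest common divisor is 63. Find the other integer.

gcd × lcm = product of the two integers, so the other integer is (63 × 90909) / 2457 = 2331.

2331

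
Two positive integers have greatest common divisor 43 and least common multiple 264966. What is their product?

For any two positive integers, gcd × lcm = product = 43 × 264966 = 11393538.

11393538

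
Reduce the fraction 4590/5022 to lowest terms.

85/93

4590 = 2 × 3^3 × 5 × 17
5022 = 2 × 3^4 × 31
gcd(4590, 5022) = 2 × 3^3 = 54.
Divide numerator and denominator by 54: 4590/5022 = 85/93.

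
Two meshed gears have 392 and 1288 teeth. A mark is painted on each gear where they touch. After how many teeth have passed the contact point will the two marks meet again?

9016 teeth

The first simultaneous occurrence is after LCM of the individual periods.
392 = 2^3 × 7^2
1288 = 2^3 × 7 × 23
LCM(392, 1288) = 2^3 × 7^2 × 23 = 9016.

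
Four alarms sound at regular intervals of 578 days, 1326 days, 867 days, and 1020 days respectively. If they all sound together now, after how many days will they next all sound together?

They coincide at every common multiple of the periods; the first is the LCM.
578 = 2 × 17^2
1326 = 2 × 3 × 13 × 17
867 = 3 × 17^2
1020 = 2^2 × 3 × 5 × 17
LCM(578, 1326, 867, 1020) = 2^2 × 3 × 5 × 13 × 17^2 = 225420.

225420 days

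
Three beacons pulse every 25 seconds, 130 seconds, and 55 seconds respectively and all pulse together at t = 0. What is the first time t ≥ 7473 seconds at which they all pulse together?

14300 seconds

Joint pulses occur at multiples of LCM(25, 130, 55).
25 = 5^2
130 = 2 × 5 × 13
55 = 5 × 11
LCM(25, 130, 55) = 2 × 5^2 × 11 × 13 = 7150.
Smallest multiple of 7150 that is ≥ 7473: ⌈7473/7150⌉ × 7150 = 2 × 7150 = 14300.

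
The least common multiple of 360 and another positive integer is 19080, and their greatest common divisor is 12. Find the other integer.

636

gcd × lcm = product of the two integers, so the other integer is (12 × 19080) / 360 = 636.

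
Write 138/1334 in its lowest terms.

138 = 2 × 3 × 23
1334 = 2 × 23 × 29
gcd(138, 1334) = 2 × 23 = 46.
Divide numerator and denominator by 46: 138/1334 = 3/29.

3/29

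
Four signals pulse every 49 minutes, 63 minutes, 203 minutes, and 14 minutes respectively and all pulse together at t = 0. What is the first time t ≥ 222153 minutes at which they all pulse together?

230202 minutes

Joint pulses occur at multiples of LCM(49, 63, 203, 14).
49 = 7^2
63 = 3^2 × 7
203 = 7 × 29
14 = 2 × 7
LCM(49, 63, 203, 14) = 2 × 3^2 × 7^2 × 29 = 25578.
Smallest multiple of 25578 that is ≥ 222153: ⌈222153/25578⌉ × 25578 = 9 × 25578 = 230202.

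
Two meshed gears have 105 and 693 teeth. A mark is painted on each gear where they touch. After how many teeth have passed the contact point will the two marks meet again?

3465 teeth

We need the least common multiple of the intervals.
105 = 3 × 5 × 7
693 = 3^2 × 7 × 11
LCM(105, 693) = 3^2 × 5 × 7 × 11 = 3465.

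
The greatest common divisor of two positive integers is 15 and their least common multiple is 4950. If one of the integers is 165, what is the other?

For two integers, gcd × lcm = product, so the other is (15 × 4950) / 165 = 74250 / 165 = 450.

450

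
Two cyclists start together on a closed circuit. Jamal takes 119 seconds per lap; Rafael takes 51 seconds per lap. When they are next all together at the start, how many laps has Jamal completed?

All finish a whole number of cycles simultaneously at t = LCM of the periods.
119 = 7 × 17
51 = 3 × 17
LCM(119, 51) = 3 × 7 × 17 = 357.
Laps for period 119: 357 / 119 = 3.

3 laps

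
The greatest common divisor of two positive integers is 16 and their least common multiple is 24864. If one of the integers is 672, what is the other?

592

For two integers, gcd × lcm = product, so the other is (16 × 24864) / 672 = 397824 / 672 = 592.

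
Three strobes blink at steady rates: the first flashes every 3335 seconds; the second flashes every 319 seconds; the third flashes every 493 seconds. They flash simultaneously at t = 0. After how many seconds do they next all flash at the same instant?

623645 seconds

The first simultaneous occurrence is after LCM of the individual periods.
3335 = 5 × 23 × 29
319 = 11 × 29
493 = 17 × 29
LCM(3335, 319, 493) = 5 × 11 × 17 × 23 × 29 = 623645.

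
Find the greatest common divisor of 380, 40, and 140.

20

380 = 2^2 × 5 × 19
40 = 2^3 × 5
140 = 2^2 × 5 × 7
gcd(380, 40, 140) = 2^2 × 5 = 20.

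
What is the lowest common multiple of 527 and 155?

2635

527 = 17 × 31
155 = 5 × 31
LCM(527, 155) = 5 × 17 × 31 = 2635.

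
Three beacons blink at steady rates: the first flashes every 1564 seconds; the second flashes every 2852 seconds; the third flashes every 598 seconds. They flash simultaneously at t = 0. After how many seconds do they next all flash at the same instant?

630292 seconds

We need the least common multiple of the intervals.
1564 = 2^2 × 17 × 23
2852 = 2^2 × 23 × 31
598 = 2 × 13 × 23
LCM(1564, 2852, 598) = 2^2 × 13 × 17 × 23 × 31 = 630292.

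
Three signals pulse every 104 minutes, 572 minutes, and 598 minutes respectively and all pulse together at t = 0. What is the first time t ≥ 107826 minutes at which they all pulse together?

Joint pulses occur at multiples of LCM(104, 572, 598).
104 = 2^3 × 13
572 = 2^2 × 11 × 13
598 = 2 × 13 × 23
LCM(104, 572, 598) = 2^3 × 11 × 13 × 23 = 26312.
Smallest multiple of 26312 that is ≥ 107826: ⌈107826/26312⌉ × 26312 = 5 × 26312 = 131560.

131560 minutes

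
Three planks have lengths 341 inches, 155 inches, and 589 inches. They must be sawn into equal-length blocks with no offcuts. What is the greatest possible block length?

31 inches

The block length must divide every plank, so the greatest is gcd(341, 155, 589).
341 = 11 × 31
155 = 5 × 31
589 = 19 × 31
gcd(341, 155, 589) = 31.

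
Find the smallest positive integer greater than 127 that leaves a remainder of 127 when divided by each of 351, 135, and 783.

51022

N − 127 must be a common multiple of 351, 135, and 783.
351 = 3^3 × 13
135 = 3^3 × 5
783 = 3^3 × 29
LCM(351, 135, 783) = 3^3 × 5 × 13 × 29 = 50895.
Smallest N > 127 is LCM + 127 = 50895 + 127 = 51022.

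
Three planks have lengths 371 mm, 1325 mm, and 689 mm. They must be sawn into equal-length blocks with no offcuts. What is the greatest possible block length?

53 mm

The block length must divide every plank, so the greatest is gcd(371, 1325, 689).
371 = 7 × 53
1325 = 5^2 × 53
689 = 13 × 53
gcd(371, 1325, 689) = 53.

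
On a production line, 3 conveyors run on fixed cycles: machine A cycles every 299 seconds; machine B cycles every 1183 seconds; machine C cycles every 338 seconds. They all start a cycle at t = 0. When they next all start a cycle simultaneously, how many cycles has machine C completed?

All finish a whole number of cycles simultaneously at t = LCM of the periods.
299 = 13 × 23
1183 = 7 × 13^2
338 = 2 × 13^2
LCM(299, 1183, 338) = 2 × 7 × 13^2 × 23 = 54418.
Cycles for period 338: 54418 / 338 = 161.

161 cycles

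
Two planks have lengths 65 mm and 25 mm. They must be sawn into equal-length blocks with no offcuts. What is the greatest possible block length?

By the Euclidean algorithm:
65 = 2 × 25 + 15
25 = 1 × 15 + 10
15 = 1 × 10 + 5
10 = 2 × 5 + 0
gcd(65, 25) = 5.

5 mm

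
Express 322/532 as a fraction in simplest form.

23/38

322 = 2 × 7 × 23
532 = 2^2 × 7 × 19
gcd(322, 532) = 2 × 7 = 14.
Divide numerator and denominator by 14: 322/532 = 23/38.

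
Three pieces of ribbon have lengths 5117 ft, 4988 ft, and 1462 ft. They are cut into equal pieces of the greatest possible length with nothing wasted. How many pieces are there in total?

269

Piece length = gcd(5117, 4988, 1462).
5117 = 7 × 17 × 43
4988 = 2^2 × 29 × 43
1462 = 2 × 17 × 43
gcd(5117, 4988, 1462) = 43.
Total pieces = 5117/43 + 4988/43 + 1462/43 = 119 + 116 + 34 = 269.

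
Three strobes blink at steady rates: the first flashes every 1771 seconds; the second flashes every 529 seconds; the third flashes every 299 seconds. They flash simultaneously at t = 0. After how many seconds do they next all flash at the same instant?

529529 seconds

The first simultaneous occurrence is after LCM of the individual periods.
1771 = 7 × 11 × 23
529 = 23^2
299 = 13 × 23
LCM(1771, 529, 299) = 7 × 11 × 13 × 23^2 = 529529.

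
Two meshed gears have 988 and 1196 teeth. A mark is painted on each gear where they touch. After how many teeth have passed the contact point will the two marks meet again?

The first simultaneous occurrence is after LCM of the individual periods.
988 = 2^2 × 13 × 19
1196 = 2^2 × 13 × 23
LCM(988, 1196) = 2^2 × 13 × 19 × 23 = 22724.

22724 teeth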